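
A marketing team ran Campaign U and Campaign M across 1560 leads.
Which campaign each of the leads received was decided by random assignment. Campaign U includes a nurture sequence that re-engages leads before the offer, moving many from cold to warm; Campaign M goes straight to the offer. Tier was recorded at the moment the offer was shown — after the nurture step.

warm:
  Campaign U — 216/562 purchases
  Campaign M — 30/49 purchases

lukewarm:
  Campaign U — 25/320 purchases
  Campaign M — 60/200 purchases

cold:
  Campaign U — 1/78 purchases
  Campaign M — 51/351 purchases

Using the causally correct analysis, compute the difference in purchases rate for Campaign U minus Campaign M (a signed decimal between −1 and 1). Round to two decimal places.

Within every engagement tier level Campaign M has the higher rate, yet pooled Campaign U does — Simpson's reversal.
Engagement tier here is a post-treatment variable shaped by the campaign; conditioning on it would introduce bias rather than remove it. The overall comparison is the causal one.
The causal difference is the pooled difference: 0.252 − 0.235 = +0.017.

+0.02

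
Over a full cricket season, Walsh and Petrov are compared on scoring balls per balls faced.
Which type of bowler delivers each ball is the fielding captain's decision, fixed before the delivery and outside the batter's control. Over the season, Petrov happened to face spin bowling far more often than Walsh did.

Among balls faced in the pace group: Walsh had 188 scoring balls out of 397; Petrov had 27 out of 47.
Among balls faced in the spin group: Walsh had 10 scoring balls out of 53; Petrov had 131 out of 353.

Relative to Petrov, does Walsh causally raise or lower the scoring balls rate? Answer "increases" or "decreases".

Bowling type is set before the player has any effect — it is not caused by the player — and it independently drives the outcome. That makes it a confounder, so the causal comparison is within bowling type levels.
Within each level — pace: 47.4% vs 57.4%; spin: 18.9% vs 37.1% — Petrov is higher every time.

decreases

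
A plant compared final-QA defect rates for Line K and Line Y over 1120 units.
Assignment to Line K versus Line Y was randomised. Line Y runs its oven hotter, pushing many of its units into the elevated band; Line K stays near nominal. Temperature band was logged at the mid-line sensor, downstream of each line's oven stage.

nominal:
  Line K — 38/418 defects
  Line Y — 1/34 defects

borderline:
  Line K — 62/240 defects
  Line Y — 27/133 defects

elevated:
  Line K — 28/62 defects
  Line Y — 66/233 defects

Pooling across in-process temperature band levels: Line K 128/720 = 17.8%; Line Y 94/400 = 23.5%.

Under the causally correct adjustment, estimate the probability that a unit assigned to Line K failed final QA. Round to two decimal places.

0.18

The in-process temperature band-specific comparison favours Line Y throughout, but the pooled figures favour Line K. The question is whether to condition on in-process temperature band.
In-process temperature band is recorded after the line and is itself shifted by it — it sits on the causal path from line to outcome. Conditioning on a mediator would strip out part of the effect we want; the pooled comparison gives the total causal effect.
So P(outcome | do(Line K)) is just the pooled rate for Line K: 128/720 = 0.178.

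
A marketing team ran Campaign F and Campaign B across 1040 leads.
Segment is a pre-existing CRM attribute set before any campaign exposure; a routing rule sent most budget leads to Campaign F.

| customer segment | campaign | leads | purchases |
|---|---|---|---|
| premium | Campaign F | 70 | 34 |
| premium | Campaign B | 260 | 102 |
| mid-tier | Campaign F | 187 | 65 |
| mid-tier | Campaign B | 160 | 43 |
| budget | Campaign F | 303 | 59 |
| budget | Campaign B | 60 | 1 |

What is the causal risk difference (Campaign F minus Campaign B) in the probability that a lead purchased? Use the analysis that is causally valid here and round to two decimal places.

Here customer segment is a common cause — it drives both which campaign a case falls under and the outcome. The crude comparison mixes populations; the stratum-specific rates are the causally relevant ones.
Adjusting over the population distribution of customer segment: 0.317·(0.486−0.392) + 0.334·(0.348−0.269) + 0.349·(0.195−0.017) = +0.118.

+0.12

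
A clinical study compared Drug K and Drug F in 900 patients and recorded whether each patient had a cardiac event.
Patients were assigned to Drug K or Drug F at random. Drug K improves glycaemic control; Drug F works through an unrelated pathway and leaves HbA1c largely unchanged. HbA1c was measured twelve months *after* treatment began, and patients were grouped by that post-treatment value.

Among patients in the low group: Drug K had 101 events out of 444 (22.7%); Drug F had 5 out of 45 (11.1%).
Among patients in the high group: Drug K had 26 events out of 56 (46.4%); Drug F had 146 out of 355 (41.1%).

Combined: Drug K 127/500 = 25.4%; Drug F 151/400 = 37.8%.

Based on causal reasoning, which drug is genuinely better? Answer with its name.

Drug K

Within every HbA1c level Drug F has the lower rate, yet pooled Drug K does — Simpson's reversal.
HbA1c is downstream of the drug. One should not condition on a consequence of treatment, so the overall rates are the right comparison.
Pooled: Drug K 25.4% vs Drug F 37.8%; Drug K is lower overall.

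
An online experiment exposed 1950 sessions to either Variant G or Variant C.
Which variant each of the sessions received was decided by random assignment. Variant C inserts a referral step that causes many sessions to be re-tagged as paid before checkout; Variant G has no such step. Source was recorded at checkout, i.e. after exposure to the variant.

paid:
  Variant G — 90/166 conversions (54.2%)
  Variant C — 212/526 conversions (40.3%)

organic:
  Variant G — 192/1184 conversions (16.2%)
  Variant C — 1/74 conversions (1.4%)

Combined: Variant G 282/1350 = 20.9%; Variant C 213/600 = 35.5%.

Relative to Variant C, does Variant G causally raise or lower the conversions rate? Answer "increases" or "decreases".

Within every traffic source level Variant G has the higher rate, yet pooled Variant C does — Simpson's reversal.
Stratifying would compare variants among sessions the variants themselves sorted into traffic source groups — a form of selection on an intermediate. The unconditioned pooled rates give the total causal effect.
Pooled: Variant G 20.9% vs Variant C 35.5%; Variant C is higher overall.

decreases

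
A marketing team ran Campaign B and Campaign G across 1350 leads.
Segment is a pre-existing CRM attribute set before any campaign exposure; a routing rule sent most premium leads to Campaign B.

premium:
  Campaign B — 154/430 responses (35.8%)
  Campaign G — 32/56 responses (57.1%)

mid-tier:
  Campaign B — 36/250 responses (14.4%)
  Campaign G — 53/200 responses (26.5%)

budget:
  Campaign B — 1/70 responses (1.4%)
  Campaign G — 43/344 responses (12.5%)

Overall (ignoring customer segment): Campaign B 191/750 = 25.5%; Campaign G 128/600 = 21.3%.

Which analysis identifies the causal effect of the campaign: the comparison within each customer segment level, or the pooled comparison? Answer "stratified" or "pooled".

stratified

Nothing the campaign does changes customer segment; the imbalance is an allocation artefact. With customer segment also predicting the outcome, the pooled figure is confounded, and the within-stratum comparison is the causal one.
Within each level — premium: 35.8% vs 57.1%; mid-tier: 14.4% vs 26.5%; budget: 1.4% vs 12.5% — Campaign G is higher every time.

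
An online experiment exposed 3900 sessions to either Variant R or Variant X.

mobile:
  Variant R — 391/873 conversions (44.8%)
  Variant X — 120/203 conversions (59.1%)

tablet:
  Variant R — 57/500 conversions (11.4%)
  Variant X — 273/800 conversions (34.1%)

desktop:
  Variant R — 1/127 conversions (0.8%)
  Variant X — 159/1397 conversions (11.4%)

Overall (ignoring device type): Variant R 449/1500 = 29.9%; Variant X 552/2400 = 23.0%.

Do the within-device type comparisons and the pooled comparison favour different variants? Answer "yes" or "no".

yes

Within each device type level (mobile 44.8% vs 59.1%; tablet 11.4% vs 34.1%; desktop 0.8% vs 11.4%), Variant X has the higher rate every time. Pooled: 29.9% vs 23.0% — Variant R has the higher rate overall. The two comparisons disagree.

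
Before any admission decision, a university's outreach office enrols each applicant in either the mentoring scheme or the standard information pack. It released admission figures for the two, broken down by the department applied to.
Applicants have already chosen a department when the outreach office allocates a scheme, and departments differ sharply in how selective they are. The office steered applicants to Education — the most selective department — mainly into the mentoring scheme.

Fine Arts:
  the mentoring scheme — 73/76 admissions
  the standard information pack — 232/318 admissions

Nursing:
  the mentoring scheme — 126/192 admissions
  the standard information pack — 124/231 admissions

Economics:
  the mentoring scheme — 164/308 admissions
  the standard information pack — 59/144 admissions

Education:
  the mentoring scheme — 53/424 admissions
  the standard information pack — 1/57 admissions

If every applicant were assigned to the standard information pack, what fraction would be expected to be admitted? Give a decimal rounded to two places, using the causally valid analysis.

Department satisfies the back-door criterion: it is not a descendant of the outreach scheme, and it blocks the spurious path from outreach scheme to outcome. Adjusting for it (i.e., using the within-department rates) gives the causal effect.
Standardising the standard information pack to the population department mix: 0.225·232/318 + 0.242·124/231 + 0.258·59/144 + 0.275·1/57 = 0.405.

0.40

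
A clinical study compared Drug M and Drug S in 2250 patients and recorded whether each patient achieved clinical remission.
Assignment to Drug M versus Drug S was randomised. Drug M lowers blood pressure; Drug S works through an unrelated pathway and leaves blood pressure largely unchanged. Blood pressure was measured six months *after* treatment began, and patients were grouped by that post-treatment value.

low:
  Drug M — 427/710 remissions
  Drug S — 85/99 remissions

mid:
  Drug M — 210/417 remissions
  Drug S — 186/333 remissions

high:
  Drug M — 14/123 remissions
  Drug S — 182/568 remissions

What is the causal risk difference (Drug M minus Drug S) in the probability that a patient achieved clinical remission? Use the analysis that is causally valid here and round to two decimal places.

+0.07

Blood pressure lies on the pathway drug → blood pressure → outcome, so adjusting for it blocks the indirect effect. For the total causal effect of drug, use the unadjusted pooled rates.
The causal difference is the pooled difference: 0.521 − 0.453 = +0.068.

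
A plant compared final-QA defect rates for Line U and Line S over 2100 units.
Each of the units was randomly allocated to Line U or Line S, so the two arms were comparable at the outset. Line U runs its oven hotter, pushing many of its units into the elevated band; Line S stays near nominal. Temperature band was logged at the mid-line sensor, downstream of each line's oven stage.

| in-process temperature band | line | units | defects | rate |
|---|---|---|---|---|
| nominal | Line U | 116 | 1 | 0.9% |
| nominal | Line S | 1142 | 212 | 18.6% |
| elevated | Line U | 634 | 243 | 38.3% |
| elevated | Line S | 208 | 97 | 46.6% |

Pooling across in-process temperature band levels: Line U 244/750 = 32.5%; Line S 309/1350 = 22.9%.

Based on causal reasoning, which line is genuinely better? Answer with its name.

Line S

The distribution of in-process temperature band is itself part of what the line does — it is an intermediate outcome. Holding it fixed would remove that part of the effect; the total effect is the pooled difference.
Pooled: Line U 32.5% vs Line S 22.9%; Line S is lower overall.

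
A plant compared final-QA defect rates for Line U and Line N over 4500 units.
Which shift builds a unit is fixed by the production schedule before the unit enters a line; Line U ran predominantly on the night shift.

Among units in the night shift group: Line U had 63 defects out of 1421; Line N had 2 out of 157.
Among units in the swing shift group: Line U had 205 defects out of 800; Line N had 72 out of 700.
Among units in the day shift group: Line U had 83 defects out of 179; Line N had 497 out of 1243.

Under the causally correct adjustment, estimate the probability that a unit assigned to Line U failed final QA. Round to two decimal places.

0.25

Shift differs across lines for reasons unrelated to any effect of the line itself, and it separately predicts the outcome — a classic confounder. We must compare within shift levels.
Standardising Line U to the population shift mix: 0.351·63/1421 + 0.333·205/800 + 0.316·83/179 = 0.247.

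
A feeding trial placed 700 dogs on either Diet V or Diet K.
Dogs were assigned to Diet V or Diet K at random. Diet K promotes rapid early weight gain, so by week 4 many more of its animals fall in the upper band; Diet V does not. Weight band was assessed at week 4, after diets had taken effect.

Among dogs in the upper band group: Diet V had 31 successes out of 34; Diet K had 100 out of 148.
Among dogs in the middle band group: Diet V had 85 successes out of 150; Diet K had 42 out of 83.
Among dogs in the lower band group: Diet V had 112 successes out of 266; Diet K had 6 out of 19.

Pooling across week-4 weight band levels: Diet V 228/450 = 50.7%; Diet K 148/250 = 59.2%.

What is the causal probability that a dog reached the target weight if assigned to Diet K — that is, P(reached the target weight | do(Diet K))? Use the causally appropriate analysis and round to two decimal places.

The stratified and pooled comparisons disagree (Diet V wins within each week-4 weight band; Diet K wins overall), so the answer turns on the causal role of week-4 weight band.
Week-4 weight band here is a post-treatment variable shaped by the diet; conditioning on it would introduce bias rather than remove it. The overall comparison is the causal one.
So P(outcome | do(Diet K)) is just the pooled rate for Diet K: 148/250 = 0.592.

0.59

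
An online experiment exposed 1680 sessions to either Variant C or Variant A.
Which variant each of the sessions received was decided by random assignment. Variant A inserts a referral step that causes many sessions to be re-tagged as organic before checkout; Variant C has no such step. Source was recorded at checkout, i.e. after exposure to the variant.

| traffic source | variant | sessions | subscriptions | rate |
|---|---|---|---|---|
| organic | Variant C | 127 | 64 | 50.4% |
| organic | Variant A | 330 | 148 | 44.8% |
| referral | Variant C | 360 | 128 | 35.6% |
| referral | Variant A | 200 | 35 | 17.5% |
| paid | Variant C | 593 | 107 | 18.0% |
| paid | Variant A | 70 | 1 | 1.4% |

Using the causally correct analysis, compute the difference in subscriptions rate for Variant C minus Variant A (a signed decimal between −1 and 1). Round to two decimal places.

Because the variant influences traffic source, traffic source is a post-treatment mediator, not a confounder. Stratifying on it would bias the estimate; the causal effect is the crude pooled difference.
The causal difference is the pooled difference: 0.277 − 0.307 = -0.030.

-0.03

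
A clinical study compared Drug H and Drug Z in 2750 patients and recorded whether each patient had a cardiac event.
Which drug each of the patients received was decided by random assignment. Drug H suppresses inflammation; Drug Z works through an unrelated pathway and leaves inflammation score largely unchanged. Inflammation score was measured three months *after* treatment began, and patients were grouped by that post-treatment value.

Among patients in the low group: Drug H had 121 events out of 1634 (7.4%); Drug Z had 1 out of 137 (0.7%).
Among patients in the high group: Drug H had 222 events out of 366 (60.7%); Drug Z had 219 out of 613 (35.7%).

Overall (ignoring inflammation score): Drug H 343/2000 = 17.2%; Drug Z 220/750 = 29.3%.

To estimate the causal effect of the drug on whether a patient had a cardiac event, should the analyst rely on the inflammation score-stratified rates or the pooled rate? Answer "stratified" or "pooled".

pooled

Drug Z is lower inside every inflammation score stratum but Drug H is lower in aggregate. Whether to stratify depends on how inflammation score relates to the drug.
Inflammation score lies on the pathway drug → inflammation score → outcome, so adjusting for it blocks the indirect effect. For the total causal effect of drug, use the unadjusted pooled rates.
Pooled: Drug H 17.2% vs Drug Z 29.3%; Drug H is lower overall.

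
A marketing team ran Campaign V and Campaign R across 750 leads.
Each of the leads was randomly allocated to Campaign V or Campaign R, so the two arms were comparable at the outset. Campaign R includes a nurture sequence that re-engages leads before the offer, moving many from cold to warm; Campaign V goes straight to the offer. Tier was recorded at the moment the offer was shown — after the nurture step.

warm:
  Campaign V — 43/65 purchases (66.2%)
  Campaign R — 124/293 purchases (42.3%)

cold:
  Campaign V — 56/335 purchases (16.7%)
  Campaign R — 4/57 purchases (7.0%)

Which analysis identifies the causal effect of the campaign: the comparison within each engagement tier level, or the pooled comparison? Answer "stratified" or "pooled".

Within every engagement tier level Campaign V has the higher rate, yet pooled Campaign R does — Simpson's reversal.
Engagement tier lies on the pathway campaign → engagement tier → outcome, so adjusting for it blocks the indirect effect. For the total causal effect of campaign, use the unadjusted pooled rates.
Pooled: Campaign V 24.8% vs Campaign R 36.6%; Campaign R is higher overall.

pooled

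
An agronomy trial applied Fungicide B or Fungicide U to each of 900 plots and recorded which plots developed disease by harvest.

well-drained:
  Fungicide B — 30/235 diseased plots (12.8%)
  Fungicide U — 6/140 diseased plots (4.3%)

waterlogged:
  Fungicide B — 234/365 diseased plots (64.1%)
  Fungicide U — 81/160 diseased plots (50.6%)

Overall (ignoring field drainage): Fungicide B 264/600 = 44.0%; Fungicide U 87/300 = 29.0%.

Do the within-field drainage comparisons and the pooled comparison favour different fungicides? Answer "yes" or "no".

Within each field drainage level (well-drained 12.8% vs 4.3%; waterlogged 64.1% vs 50.6%), Fungicide U has the lower rate every time. Pooled: 44.0% vs 29.0% — Fungicide U has the lower rate overall. They agree.

no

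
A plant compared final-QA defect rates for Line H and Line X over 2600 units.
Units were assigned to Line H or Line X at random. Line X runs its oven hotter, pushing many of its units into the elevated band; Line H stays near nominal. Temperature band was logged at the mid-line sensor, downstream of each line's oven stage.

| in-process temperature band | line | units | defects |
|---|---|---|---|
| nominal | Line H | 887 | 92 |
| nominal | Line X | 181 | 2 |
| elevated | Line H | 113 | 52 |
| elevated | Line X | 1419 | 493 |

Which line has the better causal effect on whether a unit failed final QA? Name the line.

Within every in-process temperature band level Line X has the lower rate, yet pooled Line H does — Simpson's reversal.
Stratifying would compare lines among units the lines themselves sorted into in-process temperature band groups — a form of selection on an intermediate. The unconditioned pooled rates give the total causal effect.
Pooled: Line H 14.4% vs Line X 30.9%; Line H is lower overall.

Line H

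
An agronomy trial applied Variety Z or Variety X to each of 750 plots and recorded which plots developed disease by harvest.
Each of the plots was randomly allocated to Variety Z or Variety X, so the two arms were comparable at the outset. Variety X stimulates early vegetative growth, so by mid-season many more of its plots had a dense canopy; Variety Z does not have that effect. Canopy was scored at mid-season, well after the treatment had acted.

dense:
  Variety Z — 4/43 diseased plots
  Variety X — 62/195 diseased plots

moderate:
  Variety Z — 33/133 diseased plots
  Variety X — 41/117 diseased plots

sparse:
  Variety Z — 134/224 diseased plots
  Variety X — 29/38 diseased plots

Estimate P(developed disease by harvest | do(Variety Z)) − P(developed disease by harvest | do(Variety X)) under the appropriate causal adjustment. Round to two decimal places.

+0.05

Variety Z is lower inside every mid-season canopy stratum but Variety X is lower in aggregate. Whether to stratify depends on how mid-season canopy relates to the variety.
Mid-season canopy here is a post-treatment variable shaped by the variety; conditioning on it would introduce bias rather than remove it. The overall comparison is the causal one.
The causal difference is the pooled difference: 0.427 − 0.377 = +0.050.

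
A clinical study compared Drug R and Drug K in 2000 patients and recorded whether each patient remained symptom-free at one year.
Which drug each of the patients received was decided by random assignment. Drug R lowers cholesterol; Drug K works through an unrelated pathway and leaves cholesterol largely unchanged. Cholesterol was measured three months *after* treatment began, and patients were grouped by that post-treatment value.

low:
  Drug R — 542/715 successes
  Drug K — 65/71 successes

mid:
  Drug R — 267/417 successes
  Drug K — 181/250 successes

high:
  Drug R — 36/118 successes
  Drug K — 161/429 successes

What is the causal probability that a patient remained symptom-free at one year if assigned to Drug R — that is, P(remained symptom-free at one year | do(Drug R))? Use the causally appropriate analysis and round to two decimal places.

0.68

Drug K is higher inside every cholesterol stratum but Drug R is higher in aggregate. Whether to stratify depends on how cholesterol relates to the drug.
Cholesterol lies on the pathway drug → cholesterol → outcome, so adjusting for it blocks the indirect effect. For the total causal effect of drug, use the unadjusted pooled rates.
So P(outcome | do(Drug R)) is just the pooled rate for Drug R: 845/1250 = 0.676.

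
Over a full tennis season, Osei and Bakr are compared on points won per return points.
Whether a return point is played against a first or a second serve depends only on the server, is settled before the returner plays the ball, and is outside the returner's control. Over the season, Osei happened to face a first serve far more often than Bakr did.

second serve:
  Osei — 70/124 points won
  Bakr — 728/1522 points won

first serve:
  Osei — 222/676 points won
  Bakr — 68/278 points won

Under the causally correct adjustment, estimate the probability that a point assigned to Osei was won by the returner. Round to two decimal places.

Nothing the player does changes serve type; the imbalance is an allocation artefact. With serve type also predicting the outcome, the pooled figure is confounded, and the within-stratum comparison is the causal one.
Standardising Osei to the population serve type mix: 0.633·70/124 + 0.367·222/676 = 0.478.

0.48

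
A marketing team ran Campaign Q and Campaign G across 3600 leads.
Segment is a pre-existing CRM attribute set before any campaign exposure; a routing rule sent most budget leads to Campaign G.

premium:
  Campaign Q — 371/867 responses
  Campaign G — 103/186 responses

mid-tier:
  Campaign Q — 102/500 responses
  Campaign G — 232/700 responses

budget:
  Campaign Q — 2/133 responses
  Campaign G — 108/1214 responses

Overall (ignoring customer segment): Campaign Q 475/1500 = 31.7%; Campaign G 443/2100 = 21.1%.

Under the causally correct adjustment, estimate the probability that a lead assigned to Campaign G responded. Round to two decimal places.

0.31

Within every customer segment level Campaign G has the higher rate, yet pooled Campaign Q does — Simpson's reversal.
Customer segment satisfies the back-door criterion: it is not a descendant of the campaign, and it blocks the spurious path from campaign to outcome. Adjusting for it (i.e., using the within-customer segment rates) gives the causal effect.
Standardising Campaign G to the population customer segment mix: 0.292·103/186 + 0.333·232/700 + 0.374·108/1214 = 0.306.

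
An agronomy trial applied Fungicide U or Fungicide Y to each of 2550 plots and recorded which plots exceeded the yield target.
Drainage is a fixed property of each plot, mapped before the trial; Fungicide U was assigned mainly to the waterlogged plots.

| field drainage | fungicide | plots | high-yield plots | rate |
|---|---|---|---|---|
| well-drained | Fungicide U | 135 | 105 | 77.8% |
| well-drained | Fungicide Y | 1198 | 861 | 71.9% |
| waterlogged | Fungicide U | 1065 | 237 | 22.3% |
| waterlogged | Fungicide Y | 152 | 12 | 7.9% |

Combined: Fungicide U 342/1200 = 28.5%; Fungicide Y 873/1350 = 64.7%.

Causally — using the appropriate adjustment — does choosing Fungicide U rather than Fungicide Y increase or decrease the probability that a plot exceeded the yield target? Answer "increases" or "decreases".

Here field drainage is a common cause — it drives both which fungicide a case falls under and the outcome. The crude comparison mixes populations; the stratum-specific rates are the causally relevant ones.
Within each level — well-drained: 77.8% vs 71.9%; waterlogged: 22.3% vs 7.9% — Fungicide U is higher every time.

increases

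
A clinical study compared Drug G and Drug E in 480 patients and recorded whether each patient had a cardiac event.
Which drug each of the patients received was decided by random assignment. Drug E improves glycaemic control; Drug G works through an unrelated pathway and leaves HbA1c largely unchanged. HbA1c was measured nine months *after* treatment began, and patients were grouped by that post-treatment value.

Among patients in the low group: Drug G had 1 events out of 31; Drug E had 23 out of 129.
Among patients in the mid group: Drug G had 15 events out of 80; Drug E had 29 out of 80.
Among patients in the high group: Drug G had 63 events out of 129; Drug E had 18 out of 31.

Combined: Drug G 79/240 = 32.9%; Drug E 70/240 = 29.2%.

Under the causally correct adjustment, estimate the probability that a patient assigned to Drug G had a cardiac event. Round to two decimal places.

0.33

Within every HbA1c level Drug G has the lower rate, yet pooled Drug E does — Simpson's reversal.
Stratifying would compare drugs among patients the drugs themselves sorted into HbA1c groups — a form of selection on an intermediate. The unconditioned pooled rates give the total causal effect.
So P(outcome | do(Drug G)) is just the pooled rate for Drug G: 79/240 = 0.329.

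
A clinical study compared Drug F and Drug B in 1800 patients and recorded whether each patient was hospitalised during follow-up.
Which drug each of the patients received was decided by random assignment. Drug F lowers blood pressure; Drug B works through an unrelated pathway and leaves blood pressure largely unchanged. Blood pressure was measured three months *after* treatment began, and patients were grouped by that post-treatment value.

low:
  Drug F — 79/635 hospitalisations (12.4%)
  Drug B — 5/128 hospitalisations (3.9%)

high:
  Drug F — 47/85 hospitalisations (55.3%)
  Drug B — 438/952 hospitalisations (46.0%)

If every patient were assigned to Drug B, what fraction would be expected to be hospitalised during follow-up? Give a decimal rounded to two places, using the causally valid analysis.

Within every blood pressure level Drug B has the lower rate, yet pooled Drug F does — Simpson's reversal.
Blood pressure lies on the pathway drug → blood pressure → outcome, so adjusting for it blocks the indirect effect. For the total causal effect of drug, use the unadjusted pooled rates.
So P(outcome | do(Drug B)) is just the pooled rate for Drug B: 443/1080 = 0.410.

0.41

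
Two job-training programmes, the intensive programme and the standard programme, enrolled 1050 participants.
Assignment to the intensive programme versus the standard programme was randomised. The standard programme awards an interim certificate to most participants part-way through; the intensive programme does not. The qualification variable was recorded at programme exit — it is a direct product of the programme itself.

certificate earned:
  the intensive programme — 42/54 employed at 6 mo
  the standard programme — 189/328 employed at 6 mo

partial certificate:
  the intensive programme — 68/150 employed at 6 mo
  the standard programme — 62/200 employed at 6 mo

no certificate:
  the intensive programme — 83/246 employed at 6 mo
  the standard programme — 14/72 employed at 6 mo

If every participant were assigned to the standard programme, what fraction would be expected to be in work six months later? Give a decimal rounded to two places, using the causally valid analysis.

0.44

Qualification attained during the programme here is a post-treatment variable shaped by the programme; conditioning on it would introduce bias rather than remove it. The overall comparison is the causal one.
So P(outcome | do(the standard programme)) is just the pooled rate for the standard programme: 265/600 = 0.442.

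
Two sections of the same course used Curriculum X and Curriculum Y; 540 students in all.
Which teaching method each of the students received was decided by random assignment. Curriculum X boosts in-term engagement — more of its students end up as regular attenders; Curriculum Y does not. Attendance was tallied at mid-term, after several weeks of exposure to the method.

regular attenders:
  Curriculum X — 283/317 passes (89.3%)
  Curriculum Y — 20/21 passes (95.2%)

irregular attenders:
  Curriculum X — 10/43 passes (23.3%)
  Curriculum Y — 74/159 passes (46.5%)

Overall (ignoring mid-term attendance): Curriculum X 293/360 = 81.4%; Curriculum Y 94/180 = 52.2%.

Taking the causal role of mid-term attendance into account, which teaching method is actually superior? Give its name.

Curriculum X

The mid-term attendance-specific comparison favours Curriculum Y throughout, but the pooled figures favour Curriculum X. The question is whether to condition on mid-term attendance.
Because the teaching method influences mid-term attendance, mid-term attendance is a post-treatment mediator, not a confounder. Stratifying on it would bias the estimate; the causal effect is the crude pooled difference.
Pooled: Curriculum X 81.4% vs Curriculum Y 52.2%; Curriculum X is higher overall.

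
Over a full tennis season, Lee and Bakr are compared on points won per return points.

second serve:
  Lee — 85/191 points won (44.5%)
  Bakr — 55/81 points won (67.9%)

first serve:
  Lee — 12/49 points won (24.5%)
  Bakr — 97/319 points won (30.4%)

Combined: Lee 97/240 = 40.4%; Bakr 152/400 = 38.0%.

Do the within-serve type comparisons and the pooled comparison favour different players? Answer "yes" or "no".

Within each serve type level (second serve 44.5% vs 67.9%; first serve 24.5% vs 30.4%), Bakr has the higher rate every time. Pooled: 40.4% vs 38.0% — Lee has the higher rate overall. The two comparisons disagree.

yes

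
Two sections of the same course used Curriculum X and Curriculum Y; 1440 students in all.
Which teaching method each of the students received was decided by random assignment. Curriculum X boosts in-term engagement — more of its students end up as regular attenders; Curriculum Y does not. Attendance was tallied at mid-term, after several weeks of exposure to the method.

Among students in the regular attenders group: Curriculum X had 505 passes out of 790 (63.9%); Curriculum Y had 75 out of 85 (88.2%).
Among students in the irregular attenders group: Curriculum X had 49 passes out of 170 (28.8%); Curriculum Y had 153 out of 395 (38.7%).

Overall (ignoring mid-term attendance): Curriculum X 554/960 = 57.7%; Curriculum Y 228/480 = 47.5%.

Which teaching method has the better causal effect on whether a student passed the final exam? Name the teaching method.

Curriculum X

Curriculum Y is higher inside every mid-term attendance stratum but Curriculum X is higher in aggregate. Whether to stratify depends on how mid-term attendance relates to the teaching method.
Mid-term attendance lies on the pathway teaching method → mid-term attendance → outcome, so adjusting for it blocks the indirect effect. For the total causal effect of teaching method, use the unadjusted pooled rates.
Pooled: Curriculum X 57.7% vs Curriculum Y 47.5%; Curriculum X is higher overall.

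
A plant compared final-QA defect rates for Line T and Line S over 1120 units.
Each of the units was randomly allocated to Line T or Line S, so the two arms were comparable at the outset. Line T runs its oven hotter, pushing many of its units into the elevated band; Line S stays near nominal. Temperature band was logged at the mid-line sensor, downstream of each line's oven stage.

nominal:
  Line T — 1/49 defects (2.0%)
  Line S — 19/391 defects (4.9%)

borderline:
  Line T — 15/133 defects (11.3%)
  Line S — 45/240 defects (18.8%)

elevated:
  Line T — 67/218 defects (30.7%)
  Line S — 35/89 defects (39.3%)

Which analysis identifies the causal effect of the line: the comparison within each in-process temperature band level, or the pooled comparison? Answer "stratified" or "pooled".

The distribution of in-process temperature band is itself part of what the line does — it is an intermediate outcome. Holding it fixed would remove that part of the effect; the total effect is the pooled difference.
Pooled: Line T 20.8% vs Line S 13.8%; Line S is lower overall.

pooled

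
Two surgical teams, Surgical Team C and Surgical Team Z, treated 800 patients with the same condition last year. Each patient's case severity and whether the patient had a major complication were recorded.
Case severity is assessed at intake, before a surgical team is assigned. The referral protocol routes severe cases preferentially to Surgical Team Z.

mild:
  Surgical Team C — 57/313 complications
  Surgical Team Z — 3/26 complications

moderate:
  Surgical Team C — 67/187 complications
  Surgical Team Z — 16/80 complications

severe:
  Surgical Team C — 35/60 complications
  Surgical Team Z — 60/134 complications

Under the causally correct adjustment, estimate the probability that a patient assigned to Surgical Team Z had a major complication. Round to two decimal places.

0.22

Nothing the surgical team does changes case severity; the imbalance is an allocation artefact. With case severity also predicting the outcome, the pooled figure is confounded, and the within-stratum comparison is the causal one.
Standardising Surgical Team Z to the population case severity mix: 0.424·3/26 + 0.334·16/80 + 0.242·60/134 = 0.224.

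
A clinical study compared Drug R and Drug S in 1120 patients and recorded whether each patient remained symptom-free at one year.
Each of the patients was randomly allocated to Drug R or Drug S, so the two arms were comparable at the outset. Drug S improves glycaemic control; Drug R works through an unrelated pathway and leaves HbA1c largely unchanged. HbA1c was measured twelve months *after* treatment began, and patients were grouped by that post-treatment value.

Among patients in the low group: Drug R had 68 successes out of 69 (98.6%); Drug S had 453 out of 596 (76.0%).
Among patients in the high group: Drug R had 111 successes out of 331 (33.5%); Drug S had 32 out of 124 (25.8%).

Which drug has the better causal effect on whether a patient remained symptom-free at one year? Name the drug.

Drug S

HbA1c here is a post-treatment variable shaped by the drug; conditioning on it would introduce bias rather than remove it. The overall comparison is the causal one.
Pooled: Drug R 44.8% vs Drug S 67.4%; Drug S is higher overall.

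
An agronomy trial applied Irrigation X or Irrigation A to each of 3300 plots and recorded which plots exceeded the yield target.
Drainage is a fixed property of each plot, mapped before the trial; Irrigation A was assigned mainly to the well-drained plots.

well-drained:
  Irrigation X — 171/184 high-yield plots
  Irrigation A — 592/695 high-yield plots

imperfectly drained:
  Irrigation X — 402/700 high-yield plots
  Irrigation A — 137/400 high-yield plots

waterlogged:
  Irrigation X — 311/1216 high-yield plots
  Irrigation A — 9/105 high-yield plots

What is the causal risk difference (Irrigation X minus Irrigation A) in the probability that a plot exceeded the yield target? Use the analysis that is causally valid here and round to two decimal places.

+0.17

The stratified and pooled comparisons disagree (Irrigation X wins within each field drainage; Irrigation A wins overall), so the answer turns on the causal role of field drainage.
Here field drainage is a common cause — it drives both which irrigation a case falls under and the outcome. The crude comparison mixes populations; the stratum-specific rates are the causally relevant ones.
Adjusting over the population distribution of field drainage: 0.266·(0.929−0.852) + 0.333·(0.574−0.343) + 0.400·(0.256−0.086) = +0.166.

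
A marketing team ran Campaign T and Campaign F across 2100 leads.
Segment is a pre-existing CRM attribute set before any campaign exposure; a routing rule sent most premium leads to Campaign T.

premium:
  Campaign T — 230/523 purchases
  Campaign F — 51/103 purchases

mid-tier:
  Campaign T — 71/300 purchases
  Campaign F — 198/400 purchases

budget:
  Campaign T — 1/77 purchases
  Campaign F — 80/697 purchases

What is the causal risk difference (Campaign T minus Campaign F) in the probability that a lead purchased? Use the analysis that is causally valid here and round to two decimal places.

The customer segment-specific comparison favours Campaign F throughout, but the pooled figures favour Campaign T. The question is whether to condition on customer segment.
Customer segment satisfies the back-door criterion: it is not a descendant of the campaign, and it blocks the spurious path from campaign to outcome. Adjusting for it (i.e., using the within-customer segment rates) gives the causal effect.
Adjusting over the population distribution of customer segment: 0.298·(0.440−0.495) + 0.333·(0.237−0.495) + 0.369·(0.013−0.115) = -0.140.

-0.14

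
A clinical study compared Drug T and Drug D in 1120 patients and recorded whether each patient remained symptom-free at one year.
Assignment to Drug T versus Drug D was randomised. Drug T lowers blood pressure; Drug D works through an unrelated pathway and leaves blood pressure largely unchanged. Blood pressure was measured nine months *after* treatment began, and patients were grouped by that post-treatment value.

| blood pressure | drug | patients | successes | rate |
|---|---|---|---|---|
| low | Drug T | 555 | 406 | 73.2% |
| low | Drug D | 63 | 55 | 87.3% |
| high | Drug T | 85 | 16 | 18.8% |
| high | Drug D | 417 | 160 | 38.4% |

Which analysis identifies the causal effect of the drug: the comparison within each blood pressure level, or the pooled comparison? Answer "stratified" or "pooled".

Blood pressure is downstream of the drug. One should not condition on a consequence of treatment, so the overall rates are the right comparison.
Pooled: Drug T 65.9% vs Drug D 44.8%; Drug T is higher overall.

pooled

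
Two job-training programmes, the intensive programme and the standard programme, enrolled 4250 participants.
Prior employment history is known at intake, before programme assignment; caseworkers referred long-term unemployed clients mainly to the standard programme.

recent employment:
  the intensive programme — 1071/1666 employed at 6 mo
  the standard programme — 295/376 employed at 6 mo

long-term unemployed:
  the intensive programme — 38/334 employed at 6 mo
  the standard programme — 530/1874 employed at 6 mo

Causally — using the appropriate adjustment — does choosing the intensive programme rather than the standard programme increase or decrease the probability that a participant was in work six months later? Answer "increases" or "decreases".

decreases

the standard programme is higher inside every prior employment history stratum but the intensive programme is higher in aggregate. Whether to stratify depends on how prior employment history relates to the programme.
Nothing the programme does changes prior employment history; the imbalance is an allocation artefact. With prior employment history also predicting the outcome, the pooled figure is confounded, and the within-stratum comparison is the causal one.
Within each level — recent employment: 64.3% vs 78.5%; long-term unemployed: 11.4% vs 28.3% — the standard programme is higher every time.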